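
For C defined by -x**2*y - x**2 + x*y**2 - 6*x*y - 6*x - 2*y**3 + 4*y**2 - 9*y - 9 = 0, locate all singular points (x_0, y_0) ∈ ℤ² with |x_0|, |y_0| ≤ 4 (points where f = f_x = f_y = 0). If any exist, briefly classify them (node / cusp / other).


Singular points: {(-3, 0)}; classification: node.

Compute partial derivatives:
  f_x = -2*x*y - 2*x + y**2 - 6*y - 6.
  f_y = -x**2 + 2*x*y - 6*x - 6*y**2 + 8*y - 9.
Scan x_0 ∈ {−4, ..., 4}. For each x_0, f_y(x_0, y) is a polynomial in y; find its integer roots y ∈ {−4, ..., 4}, then test f_x and f at those candidates.
  x = -4: f_y(-4, y) = -6*y**2 - 1; no integer root y with |y| ≤ 4.
  x = -3: f_y(-3, y) = -6*y**2 + 2*y; vanishes at y ∈ {0}. (-3, 0): f_x = 0, f = 0 — SINGULAR.
  x = -2: f_y(-2, y) = -6*y**2 + 4*y - 1; no integer root y with |y| ≤ 4.
  x = -1: f_y(-1, y) = -6*y**2 + 6*y - 4; no integer root y with |y| ≤ 4.
  x = 0: f_y(0, y) = -6*y**2 + 8*y - 9; no integer root y with |y| ≤ 4.
  x = 1: f_y(1, y) = -6*y**2 + 10*y - 16; no integer root y with |y| ≤ 4.
  x = 2: f_y(2, y) = -6*y**2 + 12*y - 25; no integer root y with |y| ≤ 4.
  x = 3: f_y(3, y) = -6*y**2 + 14*y - 36; no integer root y with |y| ≤ 4.
  x = 4: f_y(4, y) = -6*y**2 + 16*y - 49; no integer root y with |y| ≤ 4.
Only singular point on the grid: (-3, 0).
Classify: substitute x = -3 + u, y = 0 + v and expand: f = -u**2*v - u**2 + u*v**2 - 2*v**3 + v**2.
No constant or linear terms (consistent with a singular point). Quadratic part: -u**2 + v**2. Cubic part: -u**2*v + u*v**2 - 2*v**3.
The quadratic part v**2 - u**2 = (v − u)(v + u) splits into two distinct linear factors, so there are two distinct tangent lines y − 0 = ±(x − -3) — this is a node (ordinary double point).
Classification: node.


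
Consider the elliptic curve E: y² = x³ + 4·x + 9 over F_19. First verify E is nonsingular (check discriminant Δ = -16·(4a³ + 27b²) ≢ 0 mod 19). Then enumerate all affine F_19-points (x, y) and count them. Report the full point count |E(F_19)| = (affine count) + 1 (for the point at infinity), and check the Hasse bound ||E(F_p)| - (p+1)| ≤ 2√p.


Affine points = {(0, 3), (0, 16), (2, 5), (2, 14), (7, 0), (10, 2), (10, 17), (11, 4), (11, 15), (13, 4), (13, 15), (14, 4), (14, 15), (15, 9), (15, 10), (18, 2), (18, 17)}; affine count = 17; |E(F_19)| = 18.

Discriminant check: Δ ∝ 4a³ + 27b² = 4·4³ + 27·9² = 4·64 + 27·81 ≡ 11 (mod 19). Nonzero ⇒ E is nonsingular.
For each x ∈ F_19, compute rhs = x³ + 4·x + 9 mod 19, then count y ∈ F_19 with y² ≡ rhs.
  x = 0: rhs = 9, matching y values: 3, 16 (2 points).
  x = 1: rhs = 14, matching y values: none (0 points).
  x = 2: rhs = 6, matching y values: 5, 14 (2 points).
  x = 3: rhs = 10, matching y values: none (0 points).
  x = 4: rhs = 13, matching y values: none (0 points).
  x = 5: rhs = 2, matching y values: none (0 points).
  x = 6: rhs = 2, matching y values: none (0 points).
  x = 7: rhs = 0, matching y values: 0 (1 points).
  x = 8: rhs = 2, matching y values: none (0 points).
  x = 9: rhs = 14, matching y values: none (0 points).
  x = 10: rhs = 4, matching y values: 2, 17 (2 points).
  x = 11: rhs = 16, matching y values: 4, 15 (2 points).
  x = 12: rhs = 18, matching y values: none (0 points).
  x = 13: rhs = 16, matching y values: 4, 15 (2 points).
  x = 14: rhs = 16, matching y values: 4, 15 (2 points).
  x = 15: rhs = 5, matching y values: 9, 10 (2 points).
  x = 16: rhs = 8, matching y values: none (0 points).
  x = 17: rhs = 12, matching y values: none (0 points).
  x = 18: rhs = 4, matching y values: 2, 17 (2 points).
Total affine count: 17.
Full point count |E(F_19)| = 17 + 1 = 18.
Hasse bound: |18 − (19+1)| = |-2| = 2 ≤ 2√19 ≈ 8.7178 ✓.


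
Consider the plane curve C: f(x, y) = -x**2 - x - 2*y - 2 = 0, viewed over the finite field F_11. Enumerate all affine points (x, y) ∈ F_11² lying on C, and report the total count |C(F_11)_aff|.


Affine F_11-points: {(0, 10), (1, 9), (2, 7), (3, 4), (4, 0), (5, 6), (6, 0), (7, 4), (8, 7), (9, 9), (10, 10)}; count = 11.

For each of the 121 pairs (x, y) ∈ F_11², evaluate f(x, y) mod 11. Record the zeros.
  x = 0: [0↦9, 1↦7, 2↦5, 3↦3, 4↦1, 5↦10, 6↦8, 7↦6, 8↦4, 9↦2, 10↦0]  zeros at y ∈ {10}
  x = 1: [0↦7, 1↦5, 2↦3, 3↦1, 4↦10, 5↦8, 6↦6, 7↦4, 8↦2, 9↦0, 10↦9]  zeros at y ∈ {9}
  x = 2: [0↦3, 1↦1, 2↦10, 3↦8, 4↦6, 5↦4, 6↦2, 7↦0, 8↦9, 9↦7, 10↦5]  zeros at y ∈ {7}
  x = 3: [0↦8, 1↦6, 2↦4, 3↦2, 4↦0, 5↦9, 6↦7, 7↦5, 8↦3, 9↦1, 10↦10]  zeros at y ∈ {4}
  x = 4: [0↦0, 1↦9, 2↦7, 3↦5, 4↦3, 5↦1, 6↦10, 7↦8, 8↦6, 9↦4, 10↦2]  zeros at y ∈ {0}
  x = 5: [0↦1, 1↦10, 2↦8, 3↦6, 4↦4, 5↦2, 6↦0, 7↦9, 8↦7, 9↦5, 10↦3]  zeros at y ∈ {6}
  x = 6: [0↦0, 1↦9, 2↦7, 3↦5, 4↦3, 5↦1, 6↦10, 7↦8, 8↦6, 9↦4, 10↦2]  zeros at y ∈ {0}
  x = 7: [0↦8, 1↦6, 2↦4, 3↦2, 4↦0, 5↦9, 6↦7, 7↦5, 8↦3, 9↦1, 10↦10]  zeros at y ∈ {4}
  x = 8: [0↦3, 1↦1, 2↦10, 3↦8, 4↦6, 5↦4, 6↦2, 7↦0, 8↦9, 9↦7, 10↦5]  zeros at y ∈ {7}
  x = 9: [0↦7, 1↦5, 2↦3, 3↦1, 4↦10, 5↦8, 6↦6, 7↦4, 8↦2, 9↦0, 10↦9]  zeros at y ∈ {9}
  x = 10: [0↦9, 1↦7, 2↦5, 3↦3, 4↦1, 5↦10, 6↦8, 7↦6, 8↦4, 9↦2, 10↦0]  zeros at y ∈ {10}
Collecting zeros: affine points = {(0, 10), (1, 9), (2, 7), (3, 4), (4, 0), (5, 6), (6, 0), (7, 4), (8, 7), (9, 9), (10, 10)}.
Total count |C(F_11)_aff| = 11.


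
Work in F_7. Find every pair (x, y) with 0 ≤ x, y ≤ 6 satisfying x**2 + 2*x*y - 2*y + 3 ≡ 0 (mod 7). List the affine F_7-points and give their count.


Affine F_7-points: {(0, 5), (2, 0), (3, 4), (4, 5), (5, 0), (6, 1)}; count = 6.

For each of the 49 pairs (x, y) ∈ F_7², evaluate f(x, y) mod 7. Record the zeros.
  x = 0: [0↦3, 1↦1, 2↦6, 3↦4, 4↦2, 5↦0, 6↦5]  zeros at y ∈ {5}
  x = 1: [0↦4, 1↦4, 2↦4, 3↦4, 4↦4, 5↦4, 6↦4]  zeros at y ∈ ∅
  x = 2: [0↦0, 1↦2, 2↦4, 3↦6, 4↦1, 5↦3, 6↦5]  zeros at y ∈ {0}
  x = 3: [0↦5, 1↦2, 2↦6, 3↦3, 4↦0, 5↦4, 6↦1]  zeros at y ∈ {4}
  x = 4: [0↦5, 1↦4, 2↦3, 3↦2, 4↦1, 5↦0, 6↦6]  zeros at y ∈ {5}
  x = 5: [0↦0, 1↦1, 2↦2, 3↦3, 4↦4, 5↦5, 6↦6]  zeros at y ∈ {0}
  x = 6: [0↦4, 1↦0, 2↦3, 3↦6, 4↦2, 5↦5, 6↦1]  zeros at y ∈ {1}
Collecting zeros: affine points = {(0, 5), (2, 0), (3, 4), (4, 5), (5, 0), (6, 1)}.
Total count |C(F_7)_aff| = 6.


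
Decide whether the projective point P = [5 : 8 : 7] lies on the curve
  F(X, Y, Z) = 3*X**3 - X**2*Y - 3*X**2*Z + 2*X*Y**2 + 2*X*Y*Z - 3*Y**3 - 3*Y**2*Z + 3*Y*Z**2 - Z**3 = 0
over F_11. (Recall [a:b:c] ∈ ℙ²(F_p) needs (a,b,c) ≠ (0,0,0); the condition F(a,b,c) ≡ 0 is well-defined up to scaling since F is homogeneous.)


F(5,8,7) ≡ 2 (mod 11); P is NOT on the curve.

Evaluate F(5, 8, 7) term-by-term (mod 11).
  3*X**3 ↦ 3·125·1·1 = 375
  -X**2*Y ↦ -1·25·8·1 = -200
  -3*X**2*Z ↦ -3·25·1·7 = -525
  2*X*Y**2 ↦ 2·5·64·1 = 640
  2*X*Y*Z ↦ 2·5·8·7 = 560
  -3*Y**3 ↦ -3·1·512·1 = -1536
  -3*Y**2*Z ↦ -3·1·64·7 = -1344
  3*Y*Z**2 ↦ 3·1·8·49 = 1176
  -Z**3 ↦ -1·1·1·343 = -343
Sum: F(5, 8, 7) = (375) + (-200) + (-525) + (640) + (560) + (-1536) + (-1344) + (1176) + (-343) = -1197.
Reducing mod 11: -1197 ≡ 2 (mod 11).
Since F(a, b, c) ≡ 2 ≠ 0 (mod 11), P does NOT lie on the curve.


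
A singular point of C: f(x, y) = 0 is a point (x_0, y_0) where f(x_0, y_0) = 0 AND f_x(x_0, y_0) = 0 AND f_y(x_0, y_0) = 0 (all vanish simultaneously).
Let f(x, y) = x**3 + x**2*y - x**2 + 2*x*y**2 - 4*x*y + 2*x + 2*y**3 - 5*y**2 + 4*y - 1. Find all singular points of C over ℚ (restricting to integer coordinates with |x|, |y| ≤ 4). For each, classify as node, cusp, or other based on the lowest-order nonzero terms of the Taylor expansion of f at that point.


Singular points: {(0, 1)}; classification: cusp.

Compute partial derivatives:
  f_x = 3*x**2 + 2*x*y - 2*x + 2*y**2 - 4*y + 2.
  f_y = x**2 + 4*x*y - 4*x + 6*y**2 - 10*y + 4.
Scan x_0 ∈ {−4, ..., 4}. For each x_0, f_y(x_0, y) is a polynomial in y; find its integer roots y ∈ {−4, ..., 4}, then test f_x and f at those candidates.
  x = -4: f_y(-4, y) = 6*y**2 - 26*y + 36; no integer root y with |y| ≤ 4.
  x = -3: f_y(-3, y) = 6*y**2 - 22*y + 25; no integer root y with |y| ≤ 4.
  x = -2: f_y(-2, y) = 6*y**2 - 18*y + 16; no integer root y with |y| ≤ 4.
  x = -1: f_y(-1, y) = 6*y**2 - 14*y + 9; no integer root y with |y| ≤ 4.
  x = 0: f_y(0, y) = 6*y**2 - 10*y + 4; vanishes at y ∈ {1}. (0, 1): f_x = 0, f = 0 — SINGULAR.
  x = 1: f_y(1, y) = 6*y**2 - 6*y + 1; no integer root y with |y| ≤ 4.
  x = 2: f_y(2, y) = 6*y**2 - 2*y; vanishes at y ∈ {0}. (2, 0): f_x = 10 ≠ 0.
  x = 3: f_y(3, y) = 6*y**2 + 2*y + 1; no integer root y with |y| ≤ 4.
  x = 4: f_y(4, y) = 6*y**2 + 6*y + 4; no integer root y with |y| ≤ 4.
Only singular point on the grid: (0, 1).
Classify: substitute x = 0 + u, y = 1 + v and expand: f = u**3 + u**2*v + 2*u*v**2 + 2*v**3 + v**2.
No constant or linear terms (consistent with a singular point). Quadratic part: v**2. Cubic part: u**3 + u**2*v + 2*u*v**2 + 2*v**3.
The quadratic part v**2 is a perfect square, so there is a single (double) tangent line v = 0, i.e. y = 1. Restricting the cubic part to that line (v = 0) leaves u**3 ≠ 0, so f is not divisible by v and the branch is v² ≈ -u**3 to lowest order — this is a cusp.
Classification: cusp.


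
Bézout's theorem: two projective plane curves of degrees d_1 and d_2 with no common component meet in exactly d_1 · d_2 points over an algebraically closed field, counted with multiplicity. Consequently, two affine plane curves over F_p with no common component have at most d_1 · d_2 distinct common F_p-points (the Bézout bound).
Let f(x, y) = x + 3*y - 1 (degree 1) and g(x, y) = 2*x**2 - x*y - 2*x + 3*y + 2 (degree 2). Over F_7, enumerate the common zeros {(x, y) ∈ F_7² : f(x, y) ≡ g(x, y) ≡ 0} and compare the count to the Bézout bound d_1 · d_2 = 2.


Common zeros: {(3, 4)}; count = 1; Bézout bound = 2.

deg(f) = 1, deg(g) = 2, so Bézout bound = 2.
Scan x ∈ F_7. For each x, list the y ∈ F_7 with f(x, y) ≡ 0 and those with g(x, y) ≡ 0 (mod 7); the common zeros in that column are the intersection.
  x = 0: f ≡ 0 at y ∈ {5}; g ≡ 0 at y ∈ {4}; common: ∅.
  x = 1: f ≡ 0 at y ∈ {0}; g ≡ 0 at y ∈ {6}; common: ∅.
  x = 2: f ≡ 0 at y ∈ {2}; g ≡ 0 at y ∈ {1}; common: ∅.
  x = 3: f ≡ 0 at y ∈ {4}; g ≡ 0 at y ∈ {0, 1, 2, 3, 4, 5, 6}; common: {4}.
  x = 4: f ≡ 0 at y ∈ {6}; g ≡ 0 at y ∈ {5}; common: ∅.
  x = 5: f ≡ 0 at y ∈ {1}; g ≡ 0 at y ∈ {0}; common: ∅.
  x = 6: f ≡ 0 at y ∈ {3}; g ≡ 0 at y ∈ {2}; common: ∅.
Collecting: common zeros = {(3, 4)}, so the count is 1.
Comparison with the Bézout bound: 1 ≤ 2 = deg(f)·deg(g), as expected for curves with no common component (the affine F_7-count falls short of the bound because intersections may lie at infinity, over extension fields, or carry multiplicity).


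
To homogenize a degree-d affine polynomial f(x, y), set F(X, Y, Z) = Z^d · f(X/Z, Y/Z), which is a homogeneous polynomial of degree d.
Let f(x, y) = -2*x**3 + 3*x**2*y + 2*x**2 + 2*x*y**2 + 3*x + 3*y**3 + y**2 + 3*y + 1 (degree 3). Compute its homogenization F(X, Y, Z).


F(X, Y, Z) = -2*X**3 + 3*X**2*Y + 2*X**2*Z + 2*X*Y**2 + 3*X*Z**2 + 3*Y**3 + Y**2*Z + 3*Y*Z**2 + Z**3

deg(f) = 3.
Substitute x = X/Z, y = Y/Z into f, then multiply by Z^3.
  monomial -2·x^3·y^0 ↦ -2·X^3·Y^0·Z^0.
  monomial 3·x^2·y^1 ↦ 3·X^2·Y^1·Z^0.
  monomial 2·x^2·y^0 ↦ 2·X^2·Y^0·Z^1.
  monomial 2·x^1·y^2 ↦ 2·X^1·Y^2·Z^0.
  monomial 3·x^1·y^0 ↦ 3·X^1·Y^0·Z^2.
  monomial 3·x^0·y^3 ↦ 3·X^0·Y^3·Z^0.
  monomial 1·x^0·y^2 ↦ 1·X^0·Y^2·Z^1.
  monomial 3·x^0·y^1 ↦ 3·X^0·Y^1·Z^2.
  monomial 1·x^0·y^0 ↦ 1·X^0·Y^0·Z^3.
Collecting: F(X, Y, Z) = -2*X**3 + 3*X**2*Y + 2*X**2*Z + 2*X*Y**2 + 3*X*Z**2 + 3*Y**3 + Y**2*Z + 3*Y*Z**2 + Z**3.


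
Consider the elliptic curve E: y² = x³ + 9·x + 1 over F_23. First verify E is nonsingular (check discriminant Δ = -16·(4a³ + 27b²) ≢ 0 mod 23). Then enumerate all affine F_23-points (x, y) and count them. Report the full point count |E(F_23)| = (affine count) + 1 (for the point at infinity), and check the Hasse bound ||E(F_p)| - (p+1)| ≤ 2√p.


Affine points = {(0, 1), (0, 22), (2, 2), (2, 21), (3, 3), (3, 20), (4, 3), (4, 20), (6, 8), (6, 15), (7, 4), (7, 19), (9, 11), (9, 12), (16, 3), (16, 20), (19, 4), (19, 19), (20, 4), (20, 19)}; affine count = 20; |E(F_23)| = 21.

Discriminant check: Δ ∝ 4a³ + 27b² = 4·9³ + 27·1² = 4·729 + 27·1 ≡ 22 (mod 23). Nonzero ⇒ E is nonsingular.
For each x ∈ F_23, compute rhs = x³ + 9·x + 1 mod 23, then count y ∈ F_23 with y² ≡ rhs.
  x = 0: rhs = 1, matching y values: 1, 22 (2 points).
  x = 1: rhs = 11, matching y values: none (0 points).
  x = 2: rhs = 4, matching y values: 2, 21 (2 points).
  x = 3: rhs = 9, matching y values: 3, 20 (2 points).
  x = 4: rhs = 9, matching y values: 3, 20 (2 points).
  x = 5: rhs = 10, matching y values: none (0 points).
  x = 6: rhs = 18, matching y values: 8, 15 (2 points).
  x = 7: rhs = 16, matching y values: 4, 19 (2 points).
  x = 8: rhs = 10, matching y values: none (0 points).
  x = 9: rhs = 6, matching y values: 11, 12 (2 points).
  x = 10: rhs = 10, matching y values: none (0 points).
  x = 11: rhs = 5, matching y values: none (0 points).
  x = 12: rhs = 20, matching y values: none (0 points).
  x = 13: rhs = 15, matching y values: none (0 points).
  x = 14: rhs = 19, matching y values: none (0 points).
  x = 15: rhs = 15, matching y values: none (0 points).
  x = 16: rhs = 9, matching y values: 3, 20 (2 points).
  x = 17: rhs = 7, matching y values: none (0 points).
  x = 18: rhs = 15, matching y values: none (0 points).
  x = 19: rhs = 16, matching y values: 4, 19 (2 points).
  x = 20: rhs = 16, matching y values: 4, 19 (2 points).
  x = 21: rhs = 21, matching y values: none (0 points).
  x = 22: rhs = 14, matching y values: none (0 points).
Total affine count: 20.
Full point count |E(F_23)| = 20 + 1 = 21.
Hasse bound: |21 − (23+1)| = |-3| = 3 ≤ 2√23 ≈ 9.5917 ✓.


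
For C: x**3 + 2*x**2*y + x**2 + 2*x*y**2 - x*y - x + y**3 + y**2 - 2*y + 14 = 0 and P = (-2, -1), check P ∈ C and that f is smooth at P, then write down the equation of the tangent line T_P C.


Tangent line at P: 18*x + 17*y + 53 = 0.

Step 1: f(-2, -1) = 0, so P lies on C.
Step 2: partial derivatives
  f_x(x, y) = 3*x**2 + 4*x*y + 2*x + 2*y**2 - y - 1, f_y(x, y) = 2*x**2 + 4*x*y - x + 3*y**2 + 2*y - 2.
  f_x(P) = 18, f_y(P) = 17 (gradient nonzero, so P is smooth).
Step 3: tangent line at P: 18·(x − -2) + 17·(y − -1) = 0.
Expanding: 18*x + 17*y + 53 = 0.


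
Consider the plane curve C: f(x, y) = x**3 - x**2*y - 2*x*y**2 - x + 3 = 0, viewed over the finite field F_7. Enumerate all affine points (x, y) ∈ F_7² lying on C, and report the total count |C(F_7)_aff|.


Affine F_7-points: {(1, 1), (1, 2), (3, 4), (3, 5), (4, 0), (4, 5), (5, 3), (5, 5)}; count = 8.

For each of the 49 pairs (x, y) ∈ F_7², evaluate f(x, y) mod 7. Record the zeros.
  x = 0: [0↦3, 1↦3, 2↦3, 3↦3, 4↦3, 5↦3, 6↦3]  zeros at y ∈ ∅
  x = 1: [0↦3, 1↦0, 2↦0, 3↦3, 4↦2, 5↦4, 6↦2]  zeros at y ∈ {1, 2}
  x = 2: [0↦2, 1↦1, 2↦6, 3↦3, 4↦6, 5↦1, 6↦2]  zeros at y ∈ ∅
  x = 3: [0↦6, 1↦5, 2↦6, 3↦2, 4↦0, 5↦0, 6↦2]  zeros at y ∈ {4, 5}
  x = 4: [0↦0, 1↦4, 2↦6, 3↦6, 4↦4, 5↦0, 6↦1]  zeros at y ∈ {0, 5}
  x = 5: [0↦4, 1↦4, 2↦5, 3↦0, 4↦3, 5↦0, 6↦5]  zeros at y ∈ {3, 5}
  x = 6: [0↦3, 1↦4, 2↦2, 3↦4, 4↦3, 5↦6, 6↦6]  zeros at y ∈ ∅
Collecting zeros: affine points = {(1, 1), (1, 2), (3, 4), (3, 5), (4, 0), (4, 5), (5, 3), (5, 5)}.
Total count |C(F_7)_aff| = 8.


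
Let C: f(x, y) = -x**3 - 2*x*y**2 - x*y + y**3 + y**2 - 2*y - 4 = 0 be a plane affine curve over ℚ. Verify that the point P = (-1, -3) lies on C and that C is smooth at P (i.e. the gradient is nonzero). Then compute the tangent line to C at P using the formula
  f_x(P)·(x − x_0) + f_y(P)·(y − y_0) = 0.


Tangent line at P: -18*x + 8*y + 6 = 0.

Step 1: f(-1, -3) = 0, so P lies on C.
Step 2: partial derivatives
  f_x(x, y) = -3*x**2 - 2*y**2 - y, f_y(x, y) = -4*x*y - x + 3*y**2 + 2*y - 2.
  f_x(P) = -18, f_y(P) = 8 (gradient nonzero, so P is smooth).
Step 3: tangent line at P: -18·(x − -1) + 8·(y − -3) = 0.
Expanding: -18*x + 8*y + 6 = 0.


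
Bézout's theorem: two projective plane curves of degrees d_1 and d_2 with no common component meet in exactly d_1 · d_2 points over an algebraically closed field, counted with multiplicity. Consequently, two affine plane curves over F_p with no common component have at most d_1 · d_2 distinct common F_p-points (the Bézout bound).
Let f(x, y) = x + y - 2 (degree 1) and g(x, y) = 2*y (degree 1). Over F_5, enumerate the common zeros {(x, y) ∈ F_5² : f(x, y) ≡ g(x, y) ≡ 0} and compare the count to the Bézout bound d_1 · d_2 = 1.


Common zeros: {(2, 0)}; count = 1; Bézout bound = 1.

deg(f) = 1, deg(g) = 1, so Bézout bound = 1.
Scan x ∈ F_5. For each x, list the y ∈ F_5 with f(x, y) ≡ 0 and those with g(x, y) ≡ 0 (mod 5); the common zeros in that column are the intersection.
  x = 0: f ≡ 0 at y ∈ {2}; g ≡ 0 at y ∈ {0}; common: ∅.
  x = 1: f ≡ 0 at y ∈ {1}; g ≡ 0 at y ∈ {0}; common: ∅.
  x = 2: f ≡ 0 at y ∈ {0}; g ≡ 0 at y ∈ {0}; common: {0}.
  x = 3: f ≡ 0 at y ∈ {4}; g ≡ 0 at y ∈ {0}; common: ∅.
  x = 4: f ≡ 0 at y ∈ {3}; g ≡ 0 at y ∈ {0}; common: ∅.
Collecting: common zeros = {(2, 0)}, so the count is 1.
Comparison with the Bézout bound: 1 ≤ 1 = deg(f)·deg(g), as expected for curves with no common component (the bound is attained).


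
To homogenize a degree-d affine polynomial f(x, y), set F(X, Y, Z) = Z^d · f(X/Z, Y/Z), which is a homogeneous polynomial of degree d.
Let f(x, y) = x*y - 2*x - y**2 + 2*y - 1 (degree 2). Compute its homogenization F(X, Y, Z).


F(X, Y, Z) = X*Y - 2*X*Z - Y**2 + 2*Y*Z - Z**2

deg(f) = 2.
Substitute x = X/Z, y = Y/Z into f, then multiply by Z^2.
  monomial 1·x^1·y^1 ↦ 1·X^1·Y^1·Z^0.
  monomial -2·x^1·y^0 ↦ -2·X^1·Y^0·Z^1.
  monomial -1·x^0·y^2 ↦ -1·X^0·Y^2·Z^0.
  monomial 2·x^0·y^1 ↦ 2·X^0·Y^1·Z^1.
  monomial -1·x^0·y^0 ↦ -1·X^0·Y^0·Z^2.
Collecting: F(X, Y, Z) = X*Y - 2*X*Z - Y**2 + 2*Y*Z - Z**2.


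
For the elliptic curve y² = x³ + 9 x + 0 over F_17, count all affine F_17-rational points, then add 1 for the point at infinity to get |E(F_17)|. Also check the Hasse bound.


Affine points = {(0, 0), (2, 3), (2, 14), (4, 7), (4, 10), (5, 0), (6, 7), (6, 10), (7, 7), (7, 10), (10, 6), (10, 11), (11, 6), (11, 11), (12, 0), (13, 6), (13, 11), (15, 5), (15, 12)}; affine count = 19; |E(F_17)| = 20.

Discriminant check: Δ ∝ 4a³ + 27b² = 4·9³ + 27·0² = 4·729 + 27·0 ≡ 9 (mod 17). Nonzero ⇒ E is nonsingular.
For each x ∈ F_17, compute rhs = x³ + 9·x + 0 mod 17, then count y ∈ F_17 with y² ≡ rhs.
  x = 0: rhs = 0, matching y values: 0 (1 points).
  x = 1: rhs = 10, matching y values: none (0 points).
  x = 2: rhs = 9, matching y values: 3, 14 (2 points).
  x = 3: rhs = 3, matching y values: none (0 points).
  x = 4: rhs = 15, matching y values: 7, 10 (2 points).
  x = 5: rhs = 0, matching y values: 0 (1 points).
  x = 6: rhs = 15, matching y values: 7, 10 (2 points).
  x = 7: rhs = 15, matching y values: 7, 10 (2 points).
  x = 8: rhs = 6, matching y values: none (0 points).
  x = 9: rhs = 11, matching y values: none (0 points).
  x = 10: rhs = 2, matching y values: 6, 11 (2 points).
  x = 11: rhs = 2, matching y values: 6, 11 (2 points).
  x = 12: rhs = 0, matching y values: 0 (1 points).
  x = 13: rhs = 2, matching y values: 6, 11 (2 points).
  x = 14: rhs = 14, matching y values: none (0 points).
  x = 15: rhs = 8, matching y values: 5, 12 (2 points).
  x = 16: rhs = 7, matching y values: none (0 points).
Total affine count: 19.
Full point count |E(F_17)| = 19 + 1 = 20.
Hasse bound: |20 − (17+1)| = |2| = 2 ≤ 2√17 ≈ 8.2462 ✓.


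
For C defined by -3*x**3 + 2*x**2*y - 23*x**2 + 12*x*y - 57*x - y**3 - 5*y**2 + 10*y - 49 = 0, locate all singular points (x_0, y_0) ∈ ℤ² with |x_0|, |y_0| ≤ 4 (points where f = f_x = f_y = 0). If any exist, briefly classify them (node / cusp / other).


Singular points: {(-3, -2)}; classification: cusp.

Compute partial derivatives:
  f_x = -9*x**2 + 4*x*y - 46*x + 12*y - 57.
  f_y = 2*x**2 + 12*x - 3*y**2 - 10*y + 10.
Scan x_0 ∈ {−4, ..., 4}. For each x_0, f_y(x_0, y) is a polynomial in y; find its integer roots y ∈ {−4, ..., 4}, then test f_x and f at those candidates.
  x = -4: f_y(-4, y) = -3*y**2 - 10*y - 6; no integer root y with |y| ≤ 4.
  x = -3: f_y(-3, y) = -3*y**2 - 10*y - 8; vanishes at y ∈ {-2}. (-3, -2): f_x = 0, f = 0 — SINGULAR.
  x = -2: f_y(-2, y) = -3*y**2 - 10*y - 6; no integer root y with |y| ≤ 4.
  x = -1: f_y(-1, y) = -3*y**2 - 10*y; vanishes at y ∈ {0}. (-1, 0): f_x = -20 ≠ 0.
  x = 0: f_y(0, y) = -3*y**2 - 10*y + 10; no integer root y with |y| ≤ 4.
  x = 1: f_y(1, y) = -3*y**2 - 10*y + 24; no integer root y with |y| ≤ 4.
  x = 2: f_y(2, y) = -3*y**2 - 10*y + 42; no integer root y with |y| ≤ 4.
  x = 3: f_y(3, y) = -3*y**2 - 10*y + 64; no integer root y with |y| ≤ 4.
  x = 4: f_y(4, y) = -3*y**2 - 10*y + 90; no integer root y with |y| ≤ 4.
Only singular point on the grid: (-3, -2).
Classify: substitute x = -3 + u, y = -2 + v and expand: f = -3*u**3 + 2*u**2*v - v**3 + v**2.
No constant or linear terms (consistent with a singular point). Quadratic part: v**2. Cubic part: -3*u**3 + 2*u**2*v - v**3.
The quadratic part v**2 is a perfect square, so there is a single (double) tangent line v = 0, i.e. y = -2. Restricting the cubic part to that line (v = 0) leaves -3*u**3 ≠ 0, so f is not divisible by v and the branch is v² ≈ 3*u**3 to lowest order — this is a cusp.
Classification: cusp.


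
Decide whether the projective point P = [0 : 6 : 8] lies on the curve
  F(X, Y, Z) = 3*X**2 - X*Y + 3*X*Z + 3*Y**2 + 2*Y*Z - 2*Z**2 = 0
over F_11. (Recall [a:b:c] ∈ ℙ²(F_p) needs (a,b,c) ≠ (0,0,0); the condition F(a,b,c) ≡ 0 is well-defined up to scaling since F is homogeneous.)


F(0,6,8) ≡ 10 (mod 11); P is NOT on the curve.

Evaluate F(0, 6, 8) term-by-term (mod 11).
  3*X**2 ↦ 3·0·1·1 = 0
  -X*Y ↦ -1·0·6·1 = 0
  3*X*Z ↦ 3·0·1·8 = 0
  3*Y**2 ↦ 3·1·36·1 = 108
  2*Y*Z ↦ 2·1·6·8 = 96
  -2*Z**2 ↦ -2·1·1·64 = -128
Sum: F(0, 6, 8) = (0) + (0) + (0) + (108) + (96) + (-128) = 76.
Reducing mod 11: 76 ≡ 10 (mod 11).
Since F(a, b, c) ≡ 10 ≠ 0 (mod 11), P does NOT lie on the curve.


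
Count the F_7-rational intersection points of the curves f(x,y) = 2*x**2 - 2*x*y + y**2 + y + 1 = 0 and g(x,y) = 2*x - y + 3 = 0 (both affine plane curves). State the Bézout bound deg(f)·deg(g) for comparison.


Common zeros: {(4, 4), (6, 1)}; count = 2; Bézout bound = 2.

deg(f) = 2, deg(g) = 1, so Bézout bound = 2.
Scan x ∈ F_7. For each x, list the y ∈ F_7 with f(x, y) ≡ 0 and those with g(x, y) ≡ 0 (mod 7); the common zeros in that column are the intersection.
  x = 0: f ≡ 0 at y ∈ {2, 4}; g ≡ 0 at y ∈ {3}; common: ∅.
  x = 1: f ≡ 0 at y ∈ ∅; g ≡ 0 at y ∈ {5}; common: ∅.
  x = 2: f ≡ 0 at y ∈ {1, 2}; g ≡ 0 at y ∈ {0}; common: ∅.
  x = 3: f ≡ 0 at y ∈ ∅; g ≡ 0 at y ∈ {2}; common: ∅.
  x = 4: f ≡ 0 at y ∈ {3, 4}; g ≡ 0 at y ∈ {4}; common: {4}.
  x = 5: f ≡ 0 at y ∈ ∅; g ≡ 0 at y ∈ {6}; common: ∅.
  x = 6: f ≡ 0 at y ∈ {1, 3}; g ≡ 0 at y ∈ {1}; common: {1}.
Collecting: common zeros = {(4, 4), (6, 1)}, so the count is 2.
Comparison with the Bézout bound: 2 ≤ 2 = deg(f)·deg(g), as expected for curves with no common component (the bound is attained).


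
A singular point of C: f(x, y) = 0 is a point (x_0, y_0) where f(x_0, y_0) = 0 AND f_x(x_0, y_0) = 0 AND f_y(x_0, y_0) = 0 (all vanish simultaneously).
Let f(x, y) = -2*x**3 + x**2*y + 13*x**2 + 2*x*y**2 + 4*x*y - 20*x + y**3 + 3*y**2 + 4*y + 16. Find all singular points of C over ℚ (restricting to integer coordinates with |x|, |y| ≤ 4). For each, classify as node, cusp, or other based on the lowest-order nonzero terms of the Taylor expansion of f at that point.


Singular points: {(2, -2)}; classification: node.

Compute partial derivatives:
  f_x = -6*x**2 + 2*x*y + 26*x + 2*y**2 + 4*y - 20.
  f_y = x**2 + 4*x*y + 4*x + 3*y**2 + 6*y + 4.
Scan x_0 ∈ {−4, ..., 4}. For each x_0, f_y(x_0, y) is a polynomial in y; find its integer roots y ∈ {−4, ..., 4}, then test f_x and f at those candidates.
  x = -4: f_y(-4, y) = 3*y**2 - 10*y + 4; no integer root y with |y| ≤ 4.
  x = -3: f_y(-3, y) = 3*y**2 - 6*y + 1; no integer root y with |y| ≤ 4.
  x = -2: f_y(-2, y) = 3*y**2 - 2*y; vanishes at y ∈ {0}. (-2, 0): f_x = -96 ≠ 0.
  x = -1: f_y(-1, y) = 3*y**2 + 2*y + 1; no integer root y with |y| ≤ 4.
  x = 0: f_y(0, y) = 3*y**2 + 6*y + 4; no integer root y with |y| ≤ 4.
  x = 1: f_y(1, y) = 3*y**2 + 10*y + 9; no integer root y with |y| ≤ 4.
  x = 2: f_y(2, y) = 3*y**2 + 14*y + 16; vanishes at y ∈ {-2}. (2, -2): f_x = 0, f = 0 — SINGULAR.
  x = 3: f_y(3, y) = 3*y**2 + 18*y + 25; no integer root y with |y| ≤ 4.
  x = 4: f_y(4, y) = 3*y**2 + 22*y + 36; no integer root y with |y| ≤ 4.
Only singular point on the grid: (2, -2).
Classify: substitute x = 2 + u, y = -2 + v and expand: f = -2*u**3 + u**2*v - u**2 + 2*u*v**2 + v**3 + v**2.
No constant or linear terms (consistent with a singular point). Quadratic part: -u**2 + v**2. Cubic part: -2*u**3 + u**2*v + 2*u*v**2 + v**3.
The quadratic part v**2 - u**2 = (v − u)(v + u) splits into two distinct linear factors, so there are two distinct tangent lines y − -2 = ±(x − 2) — this is a node (ordinary double point).
Classification: node.


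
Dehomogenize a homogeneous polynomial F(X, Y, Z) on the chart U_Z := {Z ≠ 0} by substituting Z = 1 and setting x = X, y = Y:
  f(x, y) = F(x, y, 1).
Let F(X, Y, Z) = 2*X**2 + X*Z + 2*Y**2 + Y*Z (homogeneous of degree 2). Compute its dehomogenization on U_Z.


f(x, y) = 2*x**2 + x + 2*y**2 + y

On U_Z we set Z = 1. Each monomial c·X^i·Y^j·Z^k in F becomes c·x^i·y^j·1^k = c·x^i·y^j.
Substituting Z = 1: F(X, Y, 1) = 2*x**2 + x + 2*y**2 + y.
Note: deg(f) ≤ deg(F) = 2; strict inequality happens when F is divisible by Z (lost terms).


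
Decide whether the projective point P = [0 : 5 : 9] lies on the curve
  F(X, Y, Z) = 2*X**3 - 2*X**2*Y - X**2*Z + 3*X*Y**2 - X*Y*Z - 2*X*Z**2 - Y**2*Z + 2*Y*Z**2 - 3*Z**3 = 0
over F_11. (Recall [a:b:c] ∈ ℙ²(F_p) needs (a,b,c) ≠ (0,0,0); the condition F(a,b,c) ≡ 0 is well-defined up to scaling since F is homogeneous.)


F(0,5,9) ≡ 4 (mod 11); P is NOT on the curve.

Evaluate F(0, 5, 9) term-by-term (mod 11).
  2*X**3 ↦ 2·0·1·1 = 0
  -2*X**2*Y ↦ -2·0·5·1 = 0
  -X**2*Z ↦ -1·0·1·9 = 0
  3*X*Y**2 ↦ 3·0·25·1 = 0
  -X*Y*Z ↦ -1·0·5·9 = 0
  -2*X*Z**2 ↦ -2·0·1·81 = 0
  -Y**2*Z ↦ -1·1·25·9 = -225
  2*Y*Z**2 ↦ 2·1·5·81 = 810
  -3*Z**3 ↦ -3·1·1·729 = -2187
Sum: F(0, 5, 9) = (0) + (0) + (0) + (0) + (0) + (0) + (-225) + (810) + (-2187) = -1602.
Reducing mod 11: -1602 ≡ 4 (mod 11).
Since F(a, b, c) ≡ 4 ≠ 0 (mod 11), P does NOT lie on the curve.


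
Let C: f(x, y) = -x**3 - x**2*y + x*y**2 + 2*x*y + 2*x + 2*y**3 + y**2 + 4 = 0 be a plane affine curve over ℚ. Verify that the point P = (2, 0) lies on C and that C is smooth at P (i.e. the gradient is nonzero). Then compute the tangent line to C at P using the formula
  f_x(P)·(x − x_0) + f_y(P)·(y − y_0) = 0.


Tangent line at P: 20 - 10*x = 0.

Step 1: f(2, 0) = 0, so P lies on C.
Step 2: partial derivatives
  f_x(x, y) = -3*x**2 - 2*x*y + y**2 + 2*y + 2, f_y(x, y) = -x**2 + 2*x*y + 2*x + 6*y**2 + 2*y.
  f_x(P) = -10, f_y(P) = 0 (gradient nonzero, so P is smooth).
Step 3: tangent line at P: -10·(x − 2) + 0·(y − 0) = 0.
Expanding: 20 - 10*x = 0.


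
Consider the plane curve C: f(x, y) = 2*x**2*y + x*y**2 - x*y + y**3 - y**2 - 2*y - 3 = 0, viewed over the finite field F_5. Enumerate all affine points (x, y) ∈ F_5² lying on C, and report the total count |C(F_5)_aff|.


Affine F_5-points: {(0, 1), (2, 3), (3, 4)}; count = 3.

For each of the 25 pairs (x, y) ∈ F_5², evaluate f(x, y) mod 5. Record the zeros.
  x = 0: [0↦2, 1↦0, 2↦2, 3↦4, 4↦2]  zeros at y ∈ {1}
  x = 1: [0↦2, 1↦2, 2↦3, 3↦1, 4↦2]  zeros at y ∈ ∅
  x = 2: [0↦2, 1↦3, 2↦2, 3↦0, 4↦3]  zeros at y ∈ {3}
  x = 3: [0↦2, 1↦3, 2↦4, 3↦1, 4↦0]  zeros at y ∈ {4}
  x = 4: [0↦2, 1↦2, 2↦4, 3↦4, 4↦3]  zeros at y ∈ ∅
Collecting zeros: affine points = {(0, 1), (2, 3), (3, 4)}.
Total count |C(F_5)_aff| = 3.


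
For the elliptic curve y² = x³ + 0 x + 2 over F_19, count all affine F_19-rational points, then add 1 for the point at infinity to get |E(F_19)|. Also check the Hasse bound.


Affine points = {(4, 3), (4, 16), (6, 3), (6, 16), (8, 1), (8, 18), (9, 3), (9, 16), (12, 1), (12, 18), (18, 1), (18, 18)}; affine count = 12; |E(F_19)| = 13.

Discriminant check: Δ ∝ 4a³ + 27b² = 4·0³ + 27·2² = 4·0 + 27·4 ≡ 13 (mod 19). Nonzero ⇒ E is nonsingular.
For each x ∈ F_19, compute rhs = x³ + 0·x + 2 mod 19, then count y ∈ F_19 with y² ≡ rhs.
  x = 0: rhs = 2, matching y values: none (0 points).
  x = 1: rhs = 3, matching y values: none (0 points).
  x = 2: rhs = 10, matching y values: none (0 points).
  x = 3: rhs = 10, matching y values: none (0 points).
  x = 4: rhs = 9, matching y values: 3, 16 (2 points).
  x = 5: rhs = 13, matching y values: none (0 points).
  x = 6: rhs = 9, matching y values: 3, 16 (2 points).
  x = 7: rhs = 3, matching y values: none (0 points).
  x = 8: rhs = 1, matching y values: 1, 18 (2 points).
  x = 9: rhs = 9, matching y values: 3, 16 (2 points).
  x = 10: rhs = 14, matching y values: none (0 points).
  x = 11: rhs = 3, matching y values: none (0 points).
  x = 12: rhs = 1, matching y values: 1, 18 (2 points).
  x = 13: rhs = 14, matching y values: none (0 points).
  x = 14: rhs = 10, matching y values: none (0 points).
  x = 15: rhs = 14, matching y values: none (0 points).
  x = 16: rhs = 13, matching y values: none (0 points).
  x = 17: rhs = 13, matching y values: none (0 points).
  x = 18: rhs = 1, matching y values: 1, 18 (2 points).
Total affine count: 12.
Full point count |E(F_19)| = 12 + 1 = 13.
Hasse bound: |13 − (19+1)| = |-7| = 7 ≤ 2√19 ≈ 8.7178 ✓.


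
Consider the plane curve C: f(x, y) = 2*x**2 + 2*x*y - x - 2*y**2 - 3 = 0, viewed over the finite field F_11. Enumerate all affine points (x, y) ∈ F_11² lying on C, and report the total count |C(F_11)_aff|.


Affine F_11-points: {(0, 2), (0, 9), (3, 7), (4, 2), (7, 0), (7, 7), (8, 9), (8, 10), (10, 0), (10, 10)}; count = 10.

For each of the 121 pairs (x, y) ∈ F_11², evaluate f(x, y) mod 11. Record the zeros.
  x = 0: [0↦8, 1↦6, 2↦0, 3↦1, 4↦9, 5↦2, 6↦2, 7↦9, 8↦1, 9↦0, 10↦6]  zeros at y ∈ {2, 9}
  x = 1: [0↦9, 1↦9, 2↦5, 3↦8, 4↦7, 5↦2, 6↦4, 7↦2, 8↦7, 9↦8, 10↦5]  zeros at y ∈ ∅
  x = 2: [0↦3, 1↦5, 2↦3, 3↦8, 4↦9, 5↦6, 6↦10, 7↦10, 8↦6, 9↦9, 10↦8]  zeros at y ∈ ∅
  x = 3: [0↦1, 1↦5, 2↦5, 3↦1, 4↦4, 5↦3, 6↦9, 7↦0, 8↦9, 9↦3, 10↦4]  zeros at y ∈ {7}
  x = 4: [0↦3, 1↦9, 2↦0, 3↦9, 4↦3, 5↦4, 6↦1, 7↦5, 8↦5, 9↦1, 10↦4]  zeros at y ∈ {2}
  x = 5: [0↦9, 1↦6, 2↦10, 3↦10, 4↦6, 5↦9, 6↦8, 7↦3, 8↦5, 9↦3, 10↦8]  zeros at y ∈ ∅
  x = 6: [0↦8, 1↦7, 2↦2, 3↦4, 4↦2, 5↦7, 6↦8, 7↦5, 8↦9, 9↦9, 10↦5]  zeros at y ∈ ∅
  x = 7: [0↦0, 1↦1, 2↦9, 3↦2, 4↦2, 5↦9, 6↦1, 7↦0, 8↦6, 9↦8, 10↦6]  zeros at y ∈ {0, 7}
  x = 8: [0↦7, 1↦10, 2↦9, 3↦4, 4↦6, 5↦4, 6↦9, 7↦10, 8↦7, 9↦0, 10↦0]  zeros at y ∈ {9, 10}
  x = 9: [0↦7, 1↦1, 2↦2, 3↦10, 4↦3, 5↦3, 6↦10, 7↦2, 8↦1, 9↦7, 10↦9]  zeros at y ∈ ∅
  x = 10: [0↦0, 1↦7, 2↦10, 3↦9, 4↦4, 5↦6, 6↦4, 7↦9, 8↦10, 9↦7, 10↦0]  zeros at y ∈ {0, 10}
Collecting zeros: affine points = {(0, 2), (0, 9), (3, 7), (4, 2), (7, 0), (7, 7), (8, 9), (8, 10), (10, 0), (10, 10)}.
Total count |C(F_11)_aff| = 10.


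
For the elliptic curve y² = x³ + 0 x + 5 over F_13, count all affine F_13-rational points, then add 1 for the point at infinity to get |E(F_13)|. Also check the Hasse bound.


Affine points = {(2, 0), (4, 2), (4, 11), (5, 0), (6, 0), (7, 6), (7, 7), (8, 6), (8, 7), (10, 2), (10, 11), (11, 6), (11, 7), (12, 2), (12, 11)}; affine count = 15; |E(F_13)| = 16.

Discriminant check: Δ ∝ 4a³ + 27b² = 4·0³ + 27·5² = 4·0 + 27·25 ≡ 12 (mod 13). Nonzero ⇒ E is nonsingular.
For each x ∈ F_13, compute rhs = x³ + 0·x + 5 mod 13, then count y ∈ F_13 with y² ≡ rhs.
  x = 0: rhs = 5, matching y values: none (0 points).
  x = 1: rhs = 6, matching y values: none (0 points).
  x = 2: rhs = 0, matching y values: 0 (1 points).
  x = 3: rhs = 6, matching y values: none (0 points).
  x = 4: rhs = 4, matching y values: 2, 11 (2 points).
  x = 5: rhs = 0, matching y values: 0 (1 points).
  x = 6: rhs = 0, matching y values: 0 (1 points).
  x = 7: rhs = 10, matching y values: 6, 7 (2 points).
  x = 8: rhs = 10, matching y values: 6, 7 (2 points).
  x = 9: rhs = 6, matching y values: none (0 points).
  x = 10: rhs = 4, matching y values: 2, 11 (2 points).
  x = 11: rhs = 10, matching y values: 6, 7 (2 points).
  x = 12: rhs = 4, matching y values: 2, 11 (2 points).
Total affine count: 15.
Full point count |E(F_13)| = 15 + 1 = 16.
Hasse bound: |16 − (13+1)| = |2| = 2 ≤ 2√13 ≈ 7.2111 ✓.


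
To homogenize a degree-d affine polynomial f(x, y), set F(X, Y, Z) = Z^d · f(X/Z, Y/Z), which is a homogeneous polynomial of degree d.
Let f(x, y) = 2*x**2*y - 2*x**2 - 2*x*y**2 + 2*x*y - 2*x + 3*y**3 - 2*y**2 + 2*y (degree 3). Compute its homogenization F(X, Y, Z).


F(X, Y, Z) = 2*X**2*Y - 2*X**2*Z - 2*X*Y**2 + 2*X*Y*Z - 2*X*Z**2 + 3*Y**3 - 2*Y**2*Z + 2*Y*Z**2

deg(f) = 3.
Substitute x = X/Z, y = Y/Z into f, then multiply by Z^3.
  monomial 2·x^2·y^1 ↦ 2·X^2·Y^1·Z^0.
  monomial -2·x^2·y^0 ↦ -2·X^2·Y^0·Z^1.
  monomial -2·x^1·y^2 ↦ -2·X^1·Y^2·Z^0.
  monomial 2·x^1·y^1 ↦ 2·X^1·Y^1·Z^1.
  monomial -2·x^1·y^0 ↦ -2·X^1·Y^0·Z^2.
  monomial 3·x^0·y^3 ↦ 3·X^0·Y^3·Z^0.
  monomial -2·x^0·y^2 ↦ -2·X^0·Y^2·Z^1.
  monomial 2·x^0·y^1 ↦ 2·X^0·Y^1·Z^2.
Collecting: F(X, Y, Z) = 2*X**2*Y - 2*X**2*Z - 2*X*Y**2 + 2*X*Y*Z - 2*X*Z**2 + 3*Y**3 - 2*Y**2*Z + 2*Y*Z**2.


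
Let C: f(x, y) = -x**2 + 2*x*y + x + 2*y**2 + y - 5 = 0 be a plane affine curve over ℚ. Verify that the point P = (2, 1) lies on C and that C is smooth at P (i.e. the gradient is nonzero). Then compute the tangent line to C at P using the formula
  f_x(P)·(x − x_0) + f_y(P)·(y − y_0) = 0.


Tangent line at P: -x + 9*y - 7 = 0.

Step 1: f(2, 1) = 0, so P lies on C.
Step 2: partial derivatives
  f_x(x, y) = -2*x + 2*y + 1, f_y(x, y) = 2*x + 4*y + 1.
  f_x(P) = -1, f_y(P) = 9 (gradient nonzero, so P is smooth).
Step 3: tangent line at P: -1·(x − 2) + 9·(y − 1) = 0.
Expanding: -x + 9*y - 7 = 0.


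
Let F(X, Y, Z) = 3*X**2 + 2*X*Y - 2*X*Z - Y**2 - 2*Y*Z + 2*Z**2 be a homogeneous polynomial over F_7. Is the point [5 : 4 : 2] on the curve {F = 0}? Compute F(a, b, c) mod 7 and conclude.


F(5,4,2) ≡ 1 (mod 7); P is NOT on the curve.

Evaluate F(5, 4, 2) term-by-term (mod 7).
  3*X**2 ↦ 3·25·1·1 = 75
  2*X*Y ↦ 2·5·4·1 = 40
  -2*X*Z ↦ -2·5·1·2 = -20
  -Y**2 ↦ -1·1·16·1 = -16
  -2*Y*Z ↦ -2·1·4·2 = -16
  2*Z**2 ↦ 2·1·1·4 = 8
Sum: F(5, 4, 2) = (75) + (40) + (-20) + (-16) + (-16) + (8) = 71.
Reducing mod 7: 71 ≡ 1 (mod 7).
Since F(a, b, c) ≡ 1 ≠ 0 (mod 7), P does NOT lie on the curve.


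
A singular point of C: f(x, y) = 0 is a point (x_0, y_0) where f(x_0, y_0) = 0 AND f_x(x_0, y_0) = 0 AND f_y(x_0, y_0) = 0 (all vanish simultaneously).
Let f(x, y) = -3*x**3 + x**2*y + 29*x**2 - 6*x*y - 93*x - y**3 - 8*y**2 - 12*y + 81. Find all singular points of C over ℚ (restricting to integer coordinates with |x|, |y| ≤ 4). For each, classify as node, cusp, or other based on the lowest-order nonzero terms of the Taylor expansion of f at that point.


Singular points: {(3, -3)}; classification: node.

Compute partial derivatives:
  f_x = -9*x**2 + 2*x*y + 58*x - 6*y - 93.
  f_y = x**2 - 6*x - 3*y**2 - 16*y - 12.
Scan x_0 ∈ {−4, ..., 4}. For each x_0, f_y(x_0, y) is a polynomial in y; find its integer roots y ∈ {−4, ..., 4}, then test f_x and f at those candidates.
  x = -4: f_y(-4, y) = -3*y**2 - 16*y + 28; no integer root y with |y| ≤ 4.
  x = -3: f_y(-3, y) = -3*y**2 - 16*y + 15; no integer root y with |y| ≤ 4.
  x = -2: f_y(-2, y) = -3*y**2 - 16*y + 4; no integer root y with |y| ≤ 4.
  x = -1: f_y(-1, y) = -3*y**2 - 16*y - 5; no integer root y with |y| ≤ 4.
  x = 0: f_y(0, y) = -3*y**2 - 16*y - 12; no integer root y with |y| ≤ 4.
  x = 1: f_y(1, y) = -3*y**2 - 16*y - 17; no integer root y with |y| ≤ 4.
  x = 2: f_y(2, y) = -3*y**2 - 16*y - 20; vanishes at y ∈ {-2}. (2, -2): f_x = -9 ≠ 0.
  x = 3: f_y(3, y) = -3*y**2 - 16*y - 21; vanishes at y ∈ {-3}. (3, -3): f_x = 0, f = 0 — SINGULAR.
  x = 4: f_y(4, y) = -3*y**2 - 16*y - 20; vanishes at y ∈ {-2}. (4, -2): f_x = -9 ≠ 0.
Only singular point on the grid: (3, -3).
Classify: substitute x = 3 + u, y = -3 + v and expand: f = -3*u**3 + u**2*v - u**2 - v**3 + v**2.
No constant or linear terms (consistent with a singular point). Quadratic part: -u**2 + v**2. Cubic part: -3*u**3 + u**2*v - v**3.
The quadratic part v**2 - u**2 = (v − u)(v + u) splits into two distinct linear factors, so there are two distinct tangent lines y − -3 = ±(x − 3) — this is a node (ordinary double point).
Classification: node.


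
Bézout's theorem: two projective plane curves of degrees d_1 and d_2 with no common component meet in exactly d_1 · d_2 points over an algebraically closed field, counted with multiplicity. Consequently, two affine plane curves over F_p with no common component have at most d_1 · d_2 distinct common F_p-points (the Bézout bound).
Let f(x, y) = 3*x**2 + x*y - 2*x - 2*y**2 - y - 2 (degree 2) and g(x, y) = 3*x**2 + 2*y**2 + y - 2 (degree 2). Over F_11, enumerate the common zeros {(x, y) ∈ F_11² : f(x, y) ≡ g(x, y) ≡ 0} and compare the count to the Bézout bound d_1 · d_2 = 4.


Common zeros: {(5, 8)}; count = 1; Bézout bound = 4.

deg(f) = 2, deg(g) = 2, so Bézout bound = 4.
Scan x ∈ F_11. For each x, list the y ∈ F_11 with f(x, y) ≡ 0 and those with g(x, y) ≡ 0 (mod 11); the common zeros in that column are the intersection.
  x = 0: f ≡ 0 at y ∈ ∅; g ≡ 0 at y ∈ ∅; common: ∅.
  x = 1: f ≡ 0 at y ∈ {4, 7}; g ≡ 0 at y ∈ {2, 3}; common: ∅.
  x = 2: f ≡ 0 at y ∈ {2, 4}; g ≡ 0 at y ∈ {6, 10}; common: ∅.
  x = 3: f ≡ 0 at y ∈ ∅; g ≡ 0 at y ∈ ∅; common: ∅.
  x = 4: f ≡ 0 at y ∈ {8, 10}; g ≡ 0 at y ∈ ∅; common: ∅.
  x = 5: f ≡ 0 at y ∈ {5, 8}; g ≡ 0 at y ∈ {8}; common: {8}.
  x = 6: f ≡ 0 at y ∈ ∅; g ≡ 0 at y ∈ {8}; common: ∅.
  x = 7: f ≡ 0 at y ∈ ∅; g ≡ 0 at y ∈ ∅; common: ∅.
  x = 8: f ≡ 0 at y ∈ {10}; g ≡ 0 at y ∈ ∅; common: ∅.
  x = 9: f ≡ 0 at y ∈ {2}; g ≡ 0 at y ∈ {6, 10}; common: ∅.
  x = 10: f ≡ 0 at y ∈ ∅; g ≡ 0 at y ∈ {2, 3}; common: ∅.
Collecting: common zeros = {(5, 8)}, so the count is 1.
Comparison with the Bézout bound: 1 ≤ 4 = deg(f)·deg(g), as expected for curves with no common component (the affine F_11-count falls short of the bound because intersections may lie at infinity, over extension fields, or carry multiplicity).


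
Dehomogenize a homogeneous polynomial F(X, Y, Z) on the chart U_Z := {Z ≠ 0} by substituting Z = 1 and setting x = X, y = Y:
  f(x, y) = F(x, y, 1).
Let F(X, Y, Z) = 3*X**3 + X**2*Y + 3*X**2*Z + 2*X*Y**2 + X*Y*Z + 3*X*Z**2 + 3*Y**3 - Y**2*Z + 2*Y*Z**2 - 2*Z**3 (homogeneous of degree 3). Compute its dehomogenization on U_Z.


f(x, y) = 3*x**3 + x**2*y + 3*x**2 + 2*x*y**2 + x*y + 3*x + 3*y**3 - y**2 + 2*y - 2

On U_Z we set Z = 1. Each monomial c·X^i·Y^j·Z^k in F becomes c·x^i·y^j·1^k = c·x^i·y^j.
Substituting Z = 1: F(X, Y, 1) = 3*x**3 + x**2*y + 3*x**2 + 2*x*y**2 + x*y + 3*x + 3*y**3 - y**2 + 2*y - 2.
Note: deg(f) ≤ deg(F) = 3; strict inequality happens when F is divisible by Z (lost terms).
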